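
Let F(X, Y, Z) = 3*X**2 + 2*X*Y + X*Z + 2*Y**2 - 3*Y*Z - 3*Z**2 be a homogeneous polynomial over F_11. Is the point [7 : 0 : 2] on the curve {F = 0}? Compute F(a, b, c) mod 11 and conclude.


F(7,0,2) ≡ 6 (mod 11); P is NOT on the curve.

Evaluate F(7, 0, 2) term-by-term (mod 11).
  3*X**2 ↦ 3·49·1·1 = 147
  2*X*Y ↦ 2·7·0·1 = 0
  X*Z ↦ 1·7·1·2 = 14
  2*Y**2 ↦ 2·1·0·1 = 0
  -3*Y*Z ↦ -3·1·0·2 = 0
  -3*Z**2 ↦ -3·1·1·4 = -12
Sum: F(7, 0, 2) = (147) + (0) + (14) + (0) + (0) + (-12) = 149.
Reducing mod 11: 149 ≡ 6 (mod 11).
Since F(a, b, c) ≡ 6 ≠ 0 (mod 11), P does NOT lie on the curve.


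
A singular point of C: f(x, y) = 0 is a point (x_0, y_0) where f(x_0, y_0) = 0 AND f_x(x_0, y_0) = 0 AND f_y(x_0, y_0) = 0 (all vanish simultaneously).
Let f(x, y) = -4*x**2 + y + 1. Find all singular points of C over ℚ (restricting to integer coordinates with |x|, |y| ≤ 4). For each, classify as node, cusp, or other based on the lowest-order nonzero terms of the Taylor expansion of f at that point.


No singular points in the scanned grid; C is smooth there.

Compute partial derivatives:
  f_x = -8*x.
  f_y = 1.
f_y = 1 is a nonzero constant, so f_y never vanishes: no point (x, y) can satisfy f = f_x = f_y = 0. In particular no (x, y) ∈ {−4, ..., 4}² is singular; the curve is smooth.


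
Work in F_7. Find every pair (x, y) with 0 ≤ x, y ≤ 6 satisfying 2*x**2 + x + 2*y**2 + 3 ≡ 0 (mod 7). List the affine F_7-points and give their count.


Affine F_7-points: {(0, 3), (0, 4), (1, 2), (1, 5), (2, 2), (2, 5), (3, 3), (3, 4)}; count = 8.

For each of the 49 pairs (x, y) ∈ F_7², evaluate f(x, y) mod 7. Record the zeros.
  x = 0: [0↦3, 1↦5, 2↦4, 3↦0, 4↦0, 5↦4, 6↦5]  zeros at y ∈ {3, 4}
  x = 1: [0↦6, 1↦1, 2↦0, 3↦3, 4↦3, 5↦0, 6↦1]  zeros at y ∈ {2, 5}
  x = 2: [0↦6, 1↦1, 2↦0, 3↦3, 4↦3, 5↦0, 6↦1]  zeros at y ∈ {2, 5}
  x = 3: [0↦3, 1↦5, 2↦4, 3↦0, 4↦0, 5↦4, 6↦5]  zeros at y ∈ {3, 4}
  x = 4: [0↦4, 1↦6, 2↦5, 3↦1, 4↦1, 5↦5, 6↦6]  zeros at y ∈ ∅
  x = 5: [0↦2, 1↦4, 2↦3, 3↦6, 4↦6, 5↦3, 6↦4]  zeros at y ∈ ∅
  x = 6: [0↦4, 1↦6, 2↦5, 3↦1, 4↦1, 5↦5, 6↦6]  zeros at y ∈ ∅
Collecting zeros: affine points = {(0, 3), (0, 4), (1, 2), (1, 5), (2, 2), (2, 5), (3, 3), (3, 4)}.
Total count |C(F_7)_aff| = 8.


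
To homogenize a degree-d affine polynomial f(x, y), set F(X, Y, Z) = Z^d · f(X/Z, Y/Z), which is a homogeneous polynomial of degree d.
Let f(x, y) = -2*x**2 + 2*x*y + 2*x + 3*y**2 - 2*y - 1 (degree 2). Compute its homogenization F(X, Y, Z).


F(X, Y, Z) = -2*X**2 + 2*X*Y + 2*X*Z + 3*Y**2 - 2*Y*Z - Z**2

deg(f) = 2.
Substitute x = X/Z, y = Y/Z into f, then multiply by Z^2.
  monomial -2·x^2·y^0 ↦ -2·X^2·Y^0·Z^0.
  monomial 2·x^1·y^1 ↦ 2·X^1·Y^1·Z^0.
  monomial 2·x^1·y^0 ↦ 2·X^1·Y^0·Z^1.
  monomial 3·x^0·y^2 ↦ 3·X^0·Y^2·Z^0.
  monomial -2·x^0·y^1 ↦ -2·X^0·Y^1·Z^1.
  monomial -1·x^0·y^0 ↦ -1·X^0·Y^0·Z^2.
Collecting: F(X, Y, Z) = -2*X**2 + 2*X*Y + 2*X*Z + 3*Y**2 - 2*Y*Z - Z**2.


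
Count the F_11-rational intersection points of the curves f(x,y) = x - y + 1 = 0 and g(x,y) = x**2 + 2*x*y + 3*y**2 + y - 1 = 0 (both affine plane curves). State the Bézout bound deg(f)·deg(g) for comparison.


Common zeros: {(5, 6), (10, 0)}; count = 2; Bézout bound = 2.

deg(f) = 1, deg(g) = 2, so Bézout bound = 2.
Scan x ∈ F_11. For each x, list the y ∈ F_11 with f(x, y) ≡ 0 and those with g(x, y) ≡ 0 (mod 11); the common zeros in that column are the intersection.
  x = 0: f ≡ 0 at y ∈ {1}; g ≡ 0 at y ∈ ∅; common: ∅.
  x = 1: f ≡ 0 at y ∈ {2}; g ≡ 0 at y ∈ {0, 10}; common: ∅.
  x = 2: f ≡ 0 at y ∈ {3}; g ≡ 0 at y ∈ {1}; common: ∅.
  x = 3: f ≡ 0 at y ∈ {4}; g ≡ 0 at y ∈ ∅; common: ∅.
  x = 4: f ≡ 0 at y ∈ {5}; g ≡ 0 at y ∈ {4}; common: ∅.
  x = 5: f ≡ 0 at y ∈ {6}; g ≡ 0 at y ∈ {5, 6}; common: {6}.
  x = 6: f ≡ 0 at y ∈ {7}; g ≡ 0 at y ∈ ∅; common: ∅.
  x = 7: f ≡ 0 at y ∈ {8}; g ≡ 0 at y ∈ {1, 5}; common: ∅.
  x = 8: f ≡ 0 at y ∈ {9}; g ≡ 0 at y ∈ ∅; common: ∅.
  x = 9: f ≡ 0 at y ∈ {10}; g ≡ 0 at y ∈ ∅; common: ∅.
  x = 10: f ≡ 0 at y ∈ {0}; g ≡ 0 at y ∈ {0, 4}; common: {0}.
Collecting: common zeros = {(5, 6), (10, 0)}, so the count is 2.
Comparison with the Bézout bound: 2 ≤ 2 = deg(f)·deg(g), as expected for curves with no common component (the bound is attained).


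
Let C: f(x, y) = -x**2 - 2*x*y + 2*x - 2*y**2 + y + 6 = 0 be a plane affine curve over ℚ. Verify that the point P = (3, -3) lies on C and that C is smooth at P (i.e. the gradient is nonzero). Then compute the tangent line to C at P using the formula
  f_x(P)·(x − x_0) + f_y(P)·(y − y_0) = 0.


Tangent line at P: 2*x + 7*y + 15 = 0.

Step 1: f(3, -3) = 0, so P lies on C.
Step 2: partial derivatives
  f_x(x, y) = -2*x - 2*y + 2, f_y(x, y) = -2*x - 4*y + 1.
  f_x(P) = 2, f_y(P) = 7 (gradient nonzero, so P is smooth).
Step 3: tangent line at P: 2·(x − 3) + 7·(y − -3) = 0.
Expanding: 2*x + 7*y + 15 = 0.


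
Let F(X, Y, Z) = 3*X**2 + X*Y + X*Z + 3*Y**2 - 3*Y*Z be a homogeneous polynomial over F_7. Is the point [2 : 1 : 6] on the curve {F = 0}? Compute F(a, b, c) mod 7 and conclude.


F(2,1,6) ≡ 4 (mod 7); P is NOT on the curve.

Evaluate F(2, 1, 6) term-by-term (mod 7).
  3*X**2 ↦ 3·4·1·1 = 12
  X*Y ↦ 1·2·1·1 = 2
  X*Z ↦ 1·2·1·6 = 12
  3*Y**2 ↦ 3·1·1·1 = 3
  -3*Y*Z ↦ -3·1·1·6 = -18
Sum: F(2, 1, 6) = (12) + (2) + (12) + (3) + (-18) = 11.
Reducing mod 7: 11 ≡ 4 (mod 7).
Since F(a, b, c) ≡ 4 ≠ 0 (mod 7), P does NOT lie on the curve.


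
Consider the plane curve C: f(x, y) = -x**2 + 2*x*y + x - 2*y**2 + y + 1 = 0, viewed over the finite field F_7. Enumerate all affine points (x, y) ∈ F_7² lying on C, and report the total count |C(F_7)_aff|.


Affine F_7-points: {(0, 1), (0, 3), (3, 1), (3, 6), (4, 4), (5, 4), (5, 5), (6, 5)}; count = 8.

For each of the 49 pairs (x, y) ∈ F_7², evaluate f(x, y) mod 7. Record the zeros.
  x = 0: [0↦1, 1↦0, 2↦2, 3↦0, 4↦1, 5↦5, 6↦5]  zeros at y ∈ {1, 3}
  x = 1: [0↦1, 1↦2, 2↦6, 3↦6, 4↦2, 5↦1, 6↦3]  zeros at y ∈ ∅
  x = 2: [0↦6, 1↦2, 2↦1, 3↦3, 4↦1, 5↦2, 6↦6]  zeros at y ∈ ∅
  x = 3: [0↦2, 1↦0, 2↦1, 3↦5, 4↦5, 5↦1, 6↦0]  zeros at y ∈ {1, 6}
  x = 4: [0↦3, 1↦3, 2↦6, 3↦5, 4↦0, 5↦5, 6↦6]  zeros at y ∈ {4}
  x = 5: [0↦2, 1↦4, 2↦2, 3↦3, 4↦0, 5↦0, 6↦3]  zeros at y ∈ {4, 5}
  x = 6: [0↦6, 1↦3, 2↦3, 3↦6, 4↦5, 5↦0, 6↦5]  zeros at y ∈ {5}
Collecting zeros: affine points = {(0, 1), (0, 3), (3, 1), (3, 6), (4, 4), (5, 4), (5, 5), (6, 5)}.
Total count |C(F_7)_aff| = 8.


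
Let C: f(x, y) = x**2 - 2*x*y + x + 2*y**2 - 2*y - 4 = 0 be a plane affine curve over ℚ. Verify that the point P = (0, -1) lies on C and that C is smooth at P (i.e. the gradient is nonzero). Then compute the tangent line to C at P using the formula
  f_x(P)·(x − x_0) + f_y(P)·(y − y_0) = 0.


Tangent line at P: 3*x - 6*y - 6 = 0.

Step 1: f(0, -1) = 0, so P lies on C.
Step 2: partial derivatives
  f_x(x, y) = 2*x - 2*y + 1, f_y(x, y) = -2*x + 4*y - 2.
  f_x(P) = 3, f_y(P) = -6 (gradient nonzero, so P is smooth).
Step 3: tangent line at P: 3·(x − 0) + -6·(y − -1) = 0.
Expanding: 3*x - 6*y - 6 = 0.


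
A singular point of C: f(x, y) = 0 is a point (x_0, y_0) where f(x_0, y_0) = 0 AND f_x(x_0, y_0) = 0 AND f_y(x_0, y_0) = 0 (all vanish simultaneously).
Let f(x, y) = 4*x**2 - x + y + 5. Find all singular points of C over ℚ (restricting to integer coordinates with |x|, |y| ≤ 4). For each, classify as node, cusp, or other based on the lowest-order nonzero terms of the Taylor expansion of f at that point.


No singular points in the scanned grid; C is smooth there.

Compute partial derivatives:
  f_x = 8*x - 1.
  f_y = 1.
f_y = 1 is a nonzero constant, so f_y never vanishes: no point (x, y) can satisfy f = f_x = f_y = 0. In particular no (x, y) ∈ {−4, ..., 4}² is singular; the curve is smooth.


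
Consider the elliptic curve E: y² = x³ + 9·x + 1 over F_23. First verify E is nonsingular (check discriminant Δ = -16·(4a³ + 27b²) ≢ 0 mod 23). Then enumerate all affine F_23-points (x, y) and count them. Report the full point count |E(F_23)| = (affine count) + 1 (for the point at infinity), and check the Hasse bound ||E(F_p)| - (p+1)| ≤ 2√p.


Affine points = {(0, 1), (0, 22), (2, 2), (2, 21), (3, 3), (3, 20), (4, 3), (4, 20), (6, 8), (6, 15), (7, 4), (7, 19), (9, 11), (9, 12), (16, 3), (16, 20), (19, 4), (19, 19), (20, 4), (20, 19)}; affine count = 20; |E(F_23)| = 21.

Discriminant check: Δ ∝ 4a³ + 27b² = 4·9³ + 27·1² = 4·729 + 27·1 ≡ 22 (mod 23). Nonzero ⇒ E is nonsingular.
For each x ∈ F_23, compute rhs = x³ + 9·x + 1 mod 23, then count y ∈ F_23 with y² ≡ rhs.
  x = 0: rhs = 1, matching y values: 1, 22 (2 points).
  x = 1: rhs = 11, matching y values: none (0 points).
  x = 2: rhs = 4, matching y values: 2, 21 (2 points).
  x = 3: rhs = 9, matching y values: 3, 20 (2 points).
  x = 4: rhs = 9, matching y values: 3, 20 (2 points).
  x = 5: rhs = 10, matching y values: none (0 points).
  x = 6: rhs = 18, matching y values: 8, 15 (2 points).
  x = 7: rhs = 16, matching y values: 4, 19 (2 points).
  x = 8: rhs = 10, matching y values: none (0 points).
  x = 9: rhs = 6, matching y values: 11, 12 (2 points).
  x = 10: rhs = 10, matching y values: none (0 points).
  x = 11: rhs = 5, matching y values: none (0 points).
  x = 12: rhs = 20, matching y values: none (0 points).
  x = 13: rhs = 15, matching y values: none (0 points).
  x = 14: rhs = 19, matching y values: none (0 points).
  x = 15: rhs = 15, matching y values: none (0 points).
  x = 16: rhs = 9, matching y values: 3, 20 (2 points).
  x = 17: rhs = 7, matching y values: none (0 points).
  x = 18: rhs = 15, matching y values: none (0 points).
  x = 19: rhs = 16, matching y values: 4, 19 (2 points).
  x = 20: rhs = 16, matching y values: 4, 19 (2 points).
  x = 21: rhs = 21, matching y values: none (0 points).
  x = 22: rhs = 14, matching y values: none (0 points).
Total affine count: 20.
Full point count |E(F_23)| = 20 + 1 = 21.
Hasse bound: |21 − (23+1)| = |-3| = 3 ≤ 2√23 ≈ 9.5917 ✓.


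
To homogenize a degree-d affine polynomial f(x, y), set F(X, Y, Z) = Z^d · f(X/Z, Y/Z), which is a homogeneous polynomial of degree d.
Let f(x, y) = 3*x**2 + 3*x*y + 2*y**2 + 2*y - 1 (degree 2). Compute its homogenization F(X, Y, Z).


F(X, Y, Z) = 3*X**2 + 3*X*Y + 2*Y**2 + 2*Y*Z - Z**2

deg(f) = 2.
Substitute x = X/Z, y = Y/Z into f, then multiply by Z^2.
  monomial 3·x^2·y^0 ↦ 3·X^2·Y^0·Z^0.
  monomial 3·x^1·y^1 ↦ 3·X^1·Y^1·Z^0.
  monomial 2·x^0·y^2 ↦ 2·X^0·Y^2·Z^0.
  monomial 2·x^0·y^1 ↦ 2·X^0·Y^1·Z^1.
  monomial -1·x^0·y^0 ↦ -1·X^0·Y^0·Z^2.
Collecting: F(X, Y, Z) = 3*X**2 + 3*X*Y + 2*Y**2 + 2*Y*Z - Z**2.


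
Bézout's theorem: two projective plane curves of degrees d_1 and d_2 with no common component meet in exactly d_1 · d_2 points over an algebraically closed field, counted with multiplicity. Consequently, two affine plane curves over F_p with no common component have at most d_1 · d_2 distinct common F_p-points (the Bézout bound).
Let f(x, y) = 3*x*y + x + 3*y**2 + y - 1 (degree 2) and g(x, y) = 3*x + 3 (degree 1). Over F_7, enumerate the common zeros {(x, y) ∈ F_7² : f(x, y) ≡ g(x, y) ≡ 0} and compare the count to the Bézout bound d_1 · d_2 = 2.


Common zeros: {(6, 5)}; count = 1; Bézout bound = 2.

deg(f) = 2, deg(g) = 1, so Bézout bound = 2.
Scan x ∈ F_7. For each x, list the y ∈ F_7 with f(x, y) ≡ 0 and those with g(x, y) ≡ 0 (mod 7); the common zeros in that column are the intersection.
  x = 0: f ≡ 0 at y ∈ ∅; g ≡ 0 at y ∈ ∅; common: ∅.
  x = 1: f ≡ 0 at y ∈ {0, 1}; g ≡ 0 at y ∈ ∅; common: ∅.
  x = 2: f ≡ 0 at y ∈ {3, 4}; g ≡ 0 at y ∈ ∅; common: ∅.
  x = 3: f ≡ 0 at y ∈ ∅; g ≡ 0 at y ∈ ∅; common: ∅.
  x = 4: f ≡ 0 at y ∈ {6}; g ≡ 0 at y ∈ ∅; common: ∅.
  x = 5: f ≡ 0 at y ∈ ∅; g ≡ 0 at y ∈ ∅; common: ∅.
  x = 6: f ≡ 0 at y ∈ {5}; g ≡ 0 at y ∈ {0, 1, 2, 3, 4, 5, 6}; common: {5}.
Collecting: common zeros = {(6, 5)}, so the count is 1.
Comparison with the Bézout bound: 1 ≤ 2 = deg(f)·deg(g), as expected for curves with no common component (the affine F_7-count falls short of the bound because intersections may lie at infinity, over extension fields, or carry multiplicity).


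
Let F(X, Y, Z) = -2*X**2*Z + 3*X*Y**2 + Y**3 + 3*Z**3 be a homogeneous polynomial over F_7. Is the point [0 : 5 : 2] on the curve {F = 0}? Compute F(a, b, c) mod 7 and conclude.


F(0,5,2) ≡ 2 (mod 7); P is NOT on the curve.

Evaluate F(0, 5, 2) term-by-term (mod 7).
  -2*X**2*Z ↦ -2·0·1·2 = 0
  3*X*Y**2 ↦ 3·0·25·1 = 0
  Y**3 ↦ 1·1·125·1 = 125
  3*Z**3 ↦ 3·1·1·8 = 24
Sum: F(0, 5, 2) = (0) + (0) + (125) + (24) = 149.
Reducing mod 7: 149 ≡ 2 (mod 7).
Since F(a, b, c) ≡ 2 ≠ 0 (mod 7), P does NOT lie on the curve.


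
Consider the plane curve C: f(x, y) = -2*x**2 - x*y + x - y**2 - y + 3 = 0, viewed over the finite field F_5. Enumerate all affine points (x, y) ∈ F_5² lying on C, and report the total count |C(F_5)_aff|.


Affine F_5-points: {(4, 0)}; count = 1.

For each of the 25 pairs (x, y) ∈ F_5², evaluate f(x, y) mod 5. Record the zeros.
  x = 0: [0↦3, 1↦1, 2↦2, 3↦1, 4↦3]  zeros at y ∈ ∅
  x = 1: [0↦2, 1↦4, 2↦4, 3↦2, 4↦3]  zeros at y ∈ ∅
  x = 2: [0↦2, 1↦3, 2↦2, 3↦4, 4↦4]  zeros at y ∈ ∅
  x = 3: [0↦3, 1↦3, 2↦1, 3↦2, 4↦1]  zeros at y ∈ ∅
  x = 4: [0↦0, 1↦4, 2↦1, 3↦1, 4↦4]  zeros at y ∈ {0}
Collecting zeros: affine points = {(4, 0)}.
Total count |C(F_5)_aff| = 1.


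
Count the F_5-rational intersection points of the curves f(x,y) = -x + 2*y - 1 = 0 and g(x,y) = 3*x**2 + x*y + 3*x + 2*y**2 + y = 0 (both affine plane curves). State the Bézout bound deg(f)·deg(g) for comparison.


Common zeros: {(1, 1), (4, 0)}; count = 2; Bézout bound = 2.

deg(f) = 1, deg(g) = 2, so Bézout bound = 2.
Scan x ∈ F_5. For each x, list the y ∈ F_5 with f(x, y) ≡ 0 and those with g(x, y) ≡ 0 (mod 5); the common zeros in that column are the intersection.
  x = 0: f ≡ 0 at y ∈ {3}; g ≡ 0 at y ∈ {0, 2}; common: ∅.
  x = 1: f ≡ 0 at y ∈ {1}; g ≡ 0 at y ∈ {1, 3}; common: {1}.
  x = 2: f ≡ 0 at y ∈ {4}; g ≡ 0 at y ∈ {3}; common: ∅.
  x = 3: f ≡ 0 at y ∈ {2}; g ≡ 0 at y ∈ ∅; common: ∅.
  x = 4: f ≡ 0 at y ∈ {0}; g ≡ 0 at y ∈ {0}; common: {0}.
Collecting: common zeros = {(1, 1), (4, 0)}, so the count is 2.
Comparison with the Bézout bound: 2 ≤ 2 = deg(f)·deg(g), as expected for curves with no common component (the bound is attained).


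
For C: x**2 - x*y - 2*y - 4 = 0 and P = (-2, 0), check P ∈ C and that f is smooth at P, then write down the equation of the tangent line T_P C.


Tangent line at P: -4*x - 8 = 0.

Step 1: f(-2, 0) = 0, so P lies on C.
Step 2: partial derivatives
  f_x(x, y) = 2*x - y, f_y(x, y) = -x - 2.
  f_x(P) = -4, f_y(P) = 0 (gradient nonzero, so P is smooth).
Step 3: tangent line at P: -4·(x − -2) + 0·(y − 0) = 0.
Expanding: -4*x - 8 = 0.


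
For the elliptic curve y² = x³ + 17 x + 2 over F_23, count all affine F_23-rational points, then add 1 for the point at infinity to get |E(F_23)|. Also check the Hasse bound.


Affine points = {(0, 5), (0, 18), (7, 2), (7, 21), (8, 11), (8, 12), (11, 5), (11, 18), (12, 5), (12, 18), (16, 0), (17, 11), (17, 12), (19, 10), (19, 13), (20, 4), (20, 19), (21, 11), (21, 12)}; affine count = 19; |E(F_23)| = 20.

Discriminant check: Δ ∝ 4a³ + 27b² = 4·17³ + 27·2² = 4·4913 + 27·4 ≡ 3 (mod 23). Nonzero ⇒ E is nonsingular.
For each x ∈ F_23, compute rhs = x³ + 17·x + 2 mod 23, then count y ∈ F_23 with y² ≡ rhs.
  x = 0: rhs = 2, matching y values: 5, 18 (2 points).
  x = 1: rhs = 20, matching y values: none (0 points).
  x = 2: rhs = 21, matching y values: none (0 points).
  x = 3: rhs = 11, matching y values: none (0 points).
  x = 4: rhs = 19, matching y values: none (0 points).
  x = 5: rhs = 5, matching y values: none (0 points).
  x = 6: rhs = 21, matching y values: none (0 points).
  x = 7: rhs = 4, matching y values: 2, 21 (2 points).
  x = 8: rhs = 6, matching y values: 11, 12 (2 points).
  x = 9: rhs = 10, matching y values: none (0 points).
  x = 10: rhs = 22, matching y values: none (0 points).
  x = 11: rhs = 2, matching y values: 5, 18 (2 points).
  x = 12: rhs = 2, matching y values: 5, 18 (2 points).
  x = 13: rhs = 5, matching y values: none (0 points).
  x = 14: rhs = 17, matching y values: none (0 points).
  x = 15: rhs = 21, matching y values: none (0 points).
  x = 16: rhs = 0, matching y values: 0 (1 points).
  x = 17: rhs = 6, matching y values: 11, 12 (2 points).
  x = 18: rhs = 22, matching y values: none (0 points).
  x = 19: rhs = 8, matching y values: 10, 13 (2 points).
  x = 20: rhs = 16, matching y values: 4, 19 (2 points).
  x = 21: rhs = 6, matching y values: 11, 12 (2 points).
  x = 22: rhs = 7, matching y values: none (0 points).
Total affine count: 19.
Full point count |E(F_23)| = 19 + 1 = 20.
Hasse bound: |20 − (23+1)| = |-4| = 4 ≤ 2√23 ≈ 9.5917 ✓.


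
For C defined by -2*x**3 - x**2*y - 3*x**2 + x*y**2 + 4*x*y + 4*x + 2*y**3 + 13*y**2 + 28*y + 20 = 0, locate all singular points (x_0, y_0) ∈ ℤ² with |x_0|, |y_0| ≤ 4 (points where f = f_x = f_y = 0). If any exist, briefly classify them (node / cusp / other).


Singular points: {(0, -2)}; classification: node.

Compute partial derivatives:
  f_x = -6*x**2 - 2*x*y - 6*x + y**2 + 4*y + 4.
  f_y = -x**2 + 2*x*y + 4*x + 6*y**2 + 26*y + 28.
Scan x_0 ∈ {−4, ..., 4}. For each x_0, f_y(x_0, y) is a polynomial in y; find its integer roots y ∈ {−4, ..., 4}, then test f_x and f at those candidates.
  x = -4: f_y(-4, y) = 6*y**2 + 18*y - 4; no integer root y with |y| ≤ 4.
  x = -3: f_y(-3, y) = 6*y**2 + 20*y + 7; no integer root y with |y| ≤ 4.
  x = -2: f_y(-2, y) = 6*y**2 + 22*y + 16; vanishes at y ∈ {-1}. (-2, -1): f_x = -15 ≠ 0.
  x = -1: f_y(-1, y) = 6*y**2 + 24*y + 23; no integer root y with |y| ≤ 4.
  x = 0: f_y(0, y) = 6*y**2 + 26*y + 28; vanishes at y ∈ {-2}. (0, -2): f_x = 0, f = 0 — SINGULAR.
  x = 1: f_y(1, y) = 6*y**2 + 28*y + 31; no integer root y with |y| ≤ 4.
  x = 2: f_y(2, y) = 6*y**2 + 30*y + 32; no integer root y with |y| ≤ 4.
  x = 3: f_y(3, y) = 6*y**2 + 32*y + 31; no integer root y with |y| ≤ 4.
  x = 4: f_y(4, y) = 6*y**2 + 34*y + 28; vanishes at y ∈ {-1}. (4, -1): f_x = -111 ≠ 0.
Only singular point on the grid: (0, -2).
Classify: substitute x = 0 + u, y = -2 + v and expand: f = -2*u**3 - u**2*v - u**2 + u*v**2 + 2*v**3 + v**2.
No constant or linear terms (consistent with a singular point). Quadratic part: -u**2 + v**2. Cubic part: -2*u**3 - u**2*v + u*v**2 + 2*v**3.
The quadratic part v**2 - u**2 = (v − u)(v + u) splits into two distinct linear factors, so there are two distinct tangent lines y − -2 = ±(x − 0) — this is a node (ordinary double point).
Classification: node.


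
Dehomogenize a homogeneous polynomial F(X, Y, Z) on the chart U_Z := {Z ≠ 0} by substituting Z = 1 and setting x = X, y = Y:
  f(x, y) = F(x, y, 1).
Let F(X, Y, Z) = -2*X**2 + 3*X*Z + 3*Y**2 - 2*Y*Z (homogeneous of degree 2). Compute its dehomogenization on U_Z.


f(x, y) = -2*x**2 + 3*x + 3*y**2 - 2*y

On U_Z we set Z = 1. Each monomial c·X^i·Y^j·Z^k in F becomes c·x^i·y^j·1^k = c·x^i·y^j.
Substituting Z = 1: F(X, Y, 1) = -2*x**2 + 3*x + 3*y**2 - 2*y.
Note: deg(f) ≤ deg(F) = 2; strict inequality happens when F is divisible by Z (lost terms).


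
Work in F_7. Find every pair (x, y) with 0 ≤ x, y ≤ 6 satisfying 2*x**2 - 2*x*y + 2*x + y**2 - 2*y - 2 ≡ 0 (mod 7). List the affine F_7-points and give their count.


Affine F_7-points: {(1, 5), (1, 6), (3, 3), (3, 5), (4, 4), (4, 6), (6, 3), (6, 4)}; count = 8.

For each of the 49 pairs (x, y) ∈ F_7², evaluate f(x, y) mod 7. Record the zeros.
  x = 0: [0↦5, 1↦4, 2↦5, 3↦1, 4↦6, 5↦6, 6↦1]  zeros at y ∈ ∅
  x = 1: [0↦2, 1↦6, 2↦5, 3↦6, 4↦2, 5↦0, 6↦0]  zeros at y ∈ {5, 6}
  x = 2: [0↦3, 1↦5, 2↦2, 3↦1, 4↦2, 5↦5, 6↦3]  zeros at y ∈ ∅
  x = 3: [0↦1, 1↦1, 2↦3, 3↦0, 4↦6, 5↦0, 6↦3]  zeros at y ∈ {3, 5}
  x = 4: [0↦3, 1↦1, 2↦1, 3↦3, 4↦0, 5↦6, 6↦0]  zeros at y ∈ {4, 6}
  x = 5: [0↦2, 1↦5, 2↦3, 3↦3, 4↦5, 5↦2, 6↦1]  zeros at y ∈ ∅
  x = 6: [0↦5, 1↦6, 2↦2, 3↦0, 4↦0, 5↦2, 6↦6]  zeros at y ∈ {3, 4}
Collecting zeros: affine points = {(1, 5), (1, 6), (3, 3), (3, 5), (4, 4), (4, 6), (6, 3), (6, 4)}.
Total count |C(F_7)_aff| = 8.


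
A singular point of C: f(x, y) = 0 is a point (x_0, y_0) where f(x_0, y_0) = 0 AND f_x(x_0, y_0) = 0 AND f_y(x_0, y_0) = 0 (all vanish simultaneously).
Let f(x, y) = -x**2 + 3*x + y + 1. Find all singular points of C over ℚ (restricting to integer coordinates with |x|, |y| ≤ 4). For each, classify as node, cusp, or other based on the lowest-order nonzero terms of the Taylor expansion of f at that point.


No singular points in the scanned grid; C is smooth there.

Compute partial derivatives:
  f_x = 3 - 2*x.
  f_y = 1.
f_y = 1 is a nonzero constant, so f_y never vanishes: no point (x, y) can satisfy f = f_x = f_y = 0. In particular no (x, y) ∈ {−4, ..., 4}² is singular; the curve is smooth.


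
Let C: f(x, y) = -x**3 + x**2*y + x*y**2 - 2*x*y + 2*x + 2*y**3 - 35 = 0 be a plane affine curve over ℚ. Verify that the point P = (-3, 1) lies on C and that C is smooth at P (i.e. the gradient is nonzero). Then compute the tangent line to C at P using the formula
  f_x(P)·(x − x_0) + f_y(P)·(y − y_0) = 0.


Tangent line at P: -32*x + 15*y - 111 = 0.

Step 1: f(-3, 1) = 0, so P lies on C.
Step 2: partial derivatives
  f_x(x, y) = -3*x**2 + 2*x*y + y**2 - 2*y + 2, f_y(x, y) = x**2 + 2*x*y - 2*x + 6*y**2.
  f_x(P) = -32, f_y(P) = 15 (gradient nonzero, so P is smooth).
Step 3: tangent line at P: -32·(x − -3) + 15·(y − 1) = 0.
Expanding: -32*x + 15*y - 111 = 0.


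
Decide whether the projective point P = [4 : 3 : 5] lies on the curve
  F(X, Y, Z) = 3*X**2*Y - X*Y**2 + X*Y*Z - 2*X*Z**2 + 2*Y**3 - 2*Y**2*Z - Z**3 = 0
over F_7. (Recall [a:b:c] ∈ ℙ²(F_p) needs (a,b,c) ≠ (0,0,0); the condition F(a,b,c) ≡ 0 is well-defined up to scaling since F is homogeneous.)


F(4,3,5) ≡ 3 (mod 7); P is NOT on the curve.

Evaluate F(4, 3, 5) term-by-term (mod 7).
  3*X**2*Y ↦ 3·16·3·1 = 144
  -X*Y**2 ↦ -1·4·9·1 = -36
  X*Y*Z ↦ 1·4·3·5 = 60
  -2*X*Z**2 ↦ -2·4·1·25 = -200
  2*Y**3 ↦ 2·1·27·1 = 54
  -2*Y**2*Z ↦ -2·1·9·5 = -90
  -Z**3 ↦ -1·1·1·125 = -125
Sum: F(4, 3, 5) = (144) + (-36) + (60) + (-200) + (54) + (-90) + (-125) = -193.
Reducing mod 7: -193 ≡ 3 (mod 7).
Since F(a, b, c) ≡ 3 ≠ 0 (mod 7), P does NOT lie on the curve.


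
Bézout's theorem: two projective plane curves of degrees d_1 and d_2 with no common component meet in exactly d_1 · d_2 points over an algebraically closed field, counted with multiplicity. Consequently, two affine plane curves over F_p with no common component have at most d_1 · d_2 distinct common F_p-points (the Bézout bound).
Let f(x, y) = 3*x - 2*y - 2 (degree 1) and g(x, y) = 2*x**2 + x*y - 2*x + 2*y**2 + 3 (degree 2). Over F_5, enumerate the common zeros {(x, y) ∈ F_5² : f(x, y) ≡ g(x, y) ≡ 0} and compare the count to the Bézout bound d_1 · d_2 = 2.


Common zeros: {(0, 4), (3, 1)}; count = 2; Bézout bound = 2.

deg(f) = 1, deg(g) = 2, so Bézout bound = 2.
Scan x ∈ F_5. For each x, list the y ∈ F_5 with f(x, y) ≡ 0 and those with g(x, y) ≡ 0 (mod 5); the common zeros in that column are the intersection.
  x = 0: f ≡ 0 at y ∈ {4}; g ≡ 0 at y ∈ {1, 4}; common: {4}.
  x = 1: f ≡ 0 at y ∈ {3}; g ≡ 0 at y ∈ ∅; common: ∅.
  x = 2: f ≡ 0 at y ∈ {2}; g ≡ 0 at y ∈ ∅; common: ∅.
  x = 3: f ≡ 0 at y ∈ {1}; g ≡ 0 at y ∈ {0, 1}; common: {1}.
  x = 4: f ≡ 0 at y ∈ {0}; g ≡ 0 at y ∈ {4}; common: ∅.
Collecting: common zeros = {(0, 4), (3, 1)}, so the count is 2.
Comparison with the Bézout bound: 2 ≤ 2 = deg(f)·deg(g), as expected for curves with no common component (the bound is attained).


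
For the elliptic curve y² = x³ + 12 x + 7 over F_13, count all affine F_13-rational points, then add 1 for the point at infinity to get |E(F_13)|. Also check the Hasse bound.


Affine points = {(2, 0), (5, 6), (5, 7), (6, 3), (6, 10), (8, 2), (8, 11), (9, 5), (9, 8), (10, 3), (10, 10), (11, 1), (11, 12)}; affine count = 13; |E(F_13)| = 14.

Discriminant check: Δ ∝ 4a³ + 27b² = 4·12³ + 27·7² = 4·1728 + 27·49 ≡ 6 (mod 13). Nonzero ⇒ E is nonsingular.
For each x ∈ F_13, compute rhs = x³ + 12·x + 7 mod 13, then count y ∈ F_13 with y² ≡ rhs.
  x = 0: rhs = 7, matching y values: none (0 points).
  x = 1: rhs = 7, matching y values: none (0 points).
  x = 2: rhs = 0, matching y values: 0 (1 points).
  x = 3: rhs = 5, matching y values: none (0 points).
  x = 4: rhs = 2, matching y values: none (0 points).
  x = 5: rhs = 10, matching y values: 6, 7 (2 points).
  x = 6: rhs = 9, matching y values: 3, 10 (2 points).
  x = 7: rhs = 5, matching y values: none (0 points).
  x = 8: rhs = 4, matching y values: 2, 11 (2 points).
  x = 9: rhs = 12, matching y values: 5, 8 (2 points).
  x = 10: rhs = 9, matching y values: 3, 10 (2 points).
  x = 11: rhs = 1, matching y values: 1, 12 (2 points).
  x = 12: rhs = 7, matching y values: none (0 points).
Total affine count: 13.
Full point count |E(F_13)| = 13 + 1 = 14.
Hasse bound: |14 − (13+1)| = |0| = 0 ≤ 2√13 ≈ 7.2111 ✓.


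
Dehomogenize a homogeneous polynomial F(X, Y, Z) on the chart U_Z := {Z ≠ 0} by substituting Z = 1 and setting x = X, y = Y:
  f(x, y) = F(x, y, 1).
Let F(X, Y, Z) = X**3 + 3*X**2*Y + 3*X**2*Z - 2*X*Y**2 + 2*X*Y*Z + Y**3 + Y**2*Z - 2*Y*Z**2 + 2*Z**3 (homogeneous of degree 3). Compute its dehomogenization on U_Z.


f(x, y) = x**3 + 3*x**2*y + 3*x**2 - 2*x*y**2 + 2*x*y + y**3 + y**2 - 2*y + 2

On U_Z we set Z = 1. Each monomial c·X^i·Y^j·Z^k in F becomes c·x^i·y^j·1^k = c·x^i·y^j.
Substituting Z = 1: F(X, Y, 1) = x**3 + 3*x**2*y + 3*x**2 - 2*x*y**2 + 2*x*y + y**3 + y**2 - 2*y + 2.
Note: deg(f) ≤ deg(F) = 3; strict inequality happens when F is divisible by Z (lost terms).


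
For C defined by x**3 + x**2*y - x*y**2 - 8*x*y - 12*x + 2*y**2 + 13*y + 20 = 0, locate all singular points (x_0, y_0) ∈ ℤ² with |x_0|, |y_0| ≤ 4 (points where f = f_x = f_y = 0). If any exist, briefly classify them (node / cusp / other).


Singular points: {(1, -3)}; classification: cusp.

Compute partial derivatives:
  f_x = 3*x**2 + 2*x*y - y**2 - 8*y - 12.
  f_y = x**2 - 2*x*y - 8*x + 4*y + 13.
Scan x_0 ∈ {−4, ..., 4}. For each x_0, f_y(x_0, y) is a polynomial in y; find its integer roots y ∈ {−4, ..., 4}, then test f_x and f at those candidates.
  x = -4: f_y(-4, y) = 12*y + 61; no integer root y with |y| ≤ 4.
  x = -3: f_y(-3, y) = 10*y + 46; no integer root y with |y| ≤ 4.
  x = -2: f_y(-2, y) = 8*y + 33; no integer root y with |y| ≤ 4.
  x = -1: f_y(-1, y) = 6*y + 22; no integer root y with |y| ≤ 4.
  x = 0: f_y(0, y) = 4*y + 13; no integer root y with |y| ≤ 4.
  x = 1: f_y(1, y) = 2*y + 6; vanishes at y ∈ {-3}. (1, -3): f_x = 0, f = 0 — SINGULAR.
  x = 2: f_y(2, y) = 1; no integer root y with |y| ≤ 4.
  x = 3: f_y(3, y) = -2*y - 2; vanishes at y ∈ {-1}. (3, -1): f_x = 16 ≠ 0.
  x = 4: f_y(4, y) = -4*y - 3; no integer root y with |y| ≤ 4.
Only singular point on the grid: (1, -3).
Classify: substitute x = 1 + u, y = -3 + v and expand: f = u**3 + u**2*v - u*v**2 + v**2.
No constant or linear terms (consistent with a singular point). Quadratic part: v**2. Cubic part: u**3 + u**2*v - u*v**2.
The quadratic part v**2 is a perfect square, so there is a single (double) tangent line v = 0, i.e. y = -3. Restricting the cubic part to that line (v = 0) leaves u**3 ≠ 0, so f is not divisible by v and the branch is v² ≈ -u**3 to lowest order — this is a cusp.
Classification: cusp.


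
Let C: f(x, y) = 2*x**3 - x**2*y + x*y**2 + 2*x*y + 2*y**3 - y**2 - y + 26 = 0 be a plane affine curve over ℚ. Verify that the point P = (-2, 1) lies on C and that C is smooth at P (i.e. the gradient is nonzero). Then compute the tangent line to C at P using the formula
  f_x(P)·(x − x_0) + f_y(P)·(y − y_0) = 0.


Tangent line at P: 31*x - 9*y + 71 = 0.

Step 1: f(-2, 1) = 0, so P lies on C.
Step 2: partial derivatives
  f_x(x, y) = 6*x**2 - 2*x*y + y**2 + 2*y, f_y(x, y) = -x**2 + 2*x*y + 2*x + 6*y**2 - 2*y - 1.
  f_x(P) = 31, f_y(P) = -9 (gradient nonzero, so P is smooth).
Step 3: tangent line at P: 31·(x − -2) + -9·(y − 1) = 0.
Expanding: 31*x - 9*y + 71 = 0.


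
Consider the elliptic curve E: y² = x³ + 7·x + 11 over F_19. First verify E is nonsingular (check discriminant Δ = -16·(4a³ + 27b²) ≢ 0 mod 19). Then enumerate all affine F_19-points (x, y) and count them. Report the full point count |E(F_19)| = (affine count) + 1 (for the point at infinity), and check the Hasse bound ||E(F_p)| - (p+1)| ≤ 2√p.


Affine points = {(0, 7), (0, 12), (1, 0), (5, 0), (7, 2), (7, 17), (8, 3), (8, 16), (9, 9), (9, 10), (10, 6), (10, 13), (13, 0), (16, 1), (16, 18)}; affine count = 15; |E(F_19)| = 16.

Discriminant check: Δ ∝ 4a³ + 27b² = 4·7³ + 27·11² = 4·343 + 27·121 ≡ 3 (mod 19). Nonzero ⇒ E is nonsingular.
For each x ∈ F_19, compute rhs = x³ + 7·x + 11 mod 19, then count y ∈ F_19 with y² ≡ rhs.
  x = 0: rhs = 11, matching y values: 7, 12 (2 points).
  x = 1: rhs = 0, matching y values: 0 (1 points).
  x = 2: rhs = 14, matching y values: none (0 points).
  x = 3: rhs = 2, matching y values: none (0 points).
  x = 4: rhs = 8, matching y values: none (0 points).
  x = 5: rhs = 0, matching y values: 0 (1 points).
  x = 6: rhs = 3, matching y values: none (0 points).
  x = 7: rhs = 4, matching y values: 2, 17 (2 points).
  x = 8: rhs = 9, matching y values: 3, 16 (2 points).
  x = 9: rhs = 5, matching y values: 9, 10 (2 points).
  x = 10: rhs = 17, matching y values: 6, 13 (2 points).
  x = 11: rhs = 13, matching y values: none (0 points).
  x = 12: rhs = 18, matching y values: none (0 points).
  x = 13: rhs = 0, matching y values: 0 (1 points).
  x = 14: rhs = 3, matching y values: none (0 points).
  x = 15: rhs = 14, matching y values: none (0 points).
  x = 16: rhs = 1, matching y values: 1, 18 (2 points).
  x = 17: rhs = 8, matching y values: none (0 points).
  x = 18: rhs = 3, matching y values: none (0 points).
Total affine count: 15.
Full point count |E(F_19)| = 15 + 1 = 16.
Hasse bound: |16 − (19+1)| = |-4| = 4 ≤ 2√19 ≈ 8.7178 ✓.


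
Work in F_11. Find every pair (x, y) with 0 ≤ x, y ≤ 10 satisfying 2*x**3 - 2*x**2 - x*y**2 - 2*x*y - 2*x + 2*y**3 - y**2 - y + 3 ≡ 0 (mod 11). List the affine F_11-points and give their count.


Affine F_11-points: {(1, 10), (2, 9), (3, 0), (7, 4), (9, 1), (9, 3)}; count = 6.

For each of the 121 pairs (x, y) ∈ F_11², evaluate f(x, y) mod 11. Record the zeros.
  x = 0: [0↦3, 1↦3, 2↦2, 3↦1, 4↦1, 5↦3, 6↦8, 7↦6, 8↦9, 9↦7, 10↦1]  zeros at y ∈ ∅
  x = 1: [0↦1, 1↦9, 2↦3, 3↦6, 4↦8, 5↦10, 6↦2, 7↦7, 8↦4, 9↦5, 10↦0]  zeros at y ∈ {10}
  x = 2: [0↦7, 1↦1, 2↦1, 3↦8, 4↦1, 5↦3, 6↦4, 7↦5, 8↦7, 9↦0, 10↦7]  zeros at y ∈ {9}
  x = 3: [0↦0, 1↦2, 2↦8, 3↦8, 4↦3, 5↦5, 6↦4, 7↦1, 8↦8, 9↦4, 10↦1]  zeros at y ∈ {0}
  x = 4: [0↦3, 1↦2, 2↦3, 3↦7, 4↦4, 5↦6, 6↦3, 7↦7, 8↦8, 9↦7, 10↦5]  zeros at y ∈ ∅
  x = 5: [0↦6, 1↦2, 2↦9, 3↦6, 4↦5, 5↦7, 6↦2, 7↦2, 8↦8, 9↦10, 10↦9]  zeros at y ∈ ∅
  x = 6: [0↦10, 1↦3, 2↦5, 3↦6, 4↦7, 5↦9, 6↦2, 7↦9, 8↦9, 9↦3, 10↦3]  zeros at y ∈ ∅
  x = 7: [0↦5, 1↦6, 2↦3, 3↦8, 4↦0, 5↦2, 6↦4, 7↦7, 8↦1, 9↦9, 10↦10]  zeros at y ∈ {4}
  x = 8: [0↦3, 1↦1, 2↦4, 3↦2, 4↦7, 5↦9, 6↦9, 7↦8, 8↦7, 9↦7, 10↦9]  zeros at y ∈ ∅
  x = 9: [0↦5, 1↦0, 2↦9, 3↦0, 4↦7, 5↦9, 6↦7, 7↦2, 8↦6, 9↦9, 10↦1]  zeros at y ∈ {1, 3}
  x = 10: [0↦1, 1↦4, 2↦8, 3↦3, 4↦1, 5↦3, 6↦10, 7↦1, 8↦10, 9↦5, 10↦9]  zeros at y ∈ ∅
Collecting zeros: affine points = {(1, 10), (2, 9), (3, 0), (7, 4), (9, 1), (9, 3)}.
Total count |C(F_11)_aff| = 6.


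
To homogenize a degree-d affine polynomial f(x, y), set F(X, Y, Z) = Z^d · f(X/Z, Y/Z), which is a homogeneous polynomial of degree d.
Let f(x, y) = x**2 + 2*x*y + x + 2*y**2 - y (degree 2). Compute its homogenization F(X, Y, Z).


F(X, Y, Z) = X**2 + 2*X*Y + X*Z + 2*Y**2 - Y*Z

deg(f) = 2.
Substitute x = X/Z, y = Y/Z into f, then multiply by Z^2.
  monomial 1·x^2·y^0 ↦ 1·X^2·Y^0·Z^0.
  monomial 2·x^1·y^1 ↦ 2·X^1·Y^1·Z^0.
  monomial 1·x^1·y^0 ↦ 1·X^1·Y^0·Z^1.
  monomial 2·x^0·y^2 ↦ 2·X^0·Y^2·Z^0.
  monomial -1·x^0·y^1 ↦ -1·X^0·Y^1·Z^1.
Collecting: F(X, Y, Z) = X**2 + 2*X*Y + X*Z + 2*Y**2 - Y*Z.


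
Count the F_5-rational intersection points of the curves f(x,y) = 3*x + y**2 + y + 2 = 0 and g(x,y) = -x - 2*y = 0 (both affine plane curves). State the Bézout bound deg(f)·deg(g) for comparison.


Common zeros: ∅; count = 0; Bézout bound = 2.

deg(f) = 2, deg(g) = 1, so Bézout bound = 2.
Scan x ∈ F_5. For each x, list the y ∈ F_5 with f(x, y) ≡ 0 and those with g(x, y) ≡ 0 (mod 5); the common zeros in that column are the intersection.
  x = 0: f ≡ 0 at y ∈ ∅; g ≡ 0 at y ∈ {0}; common: ∅.
  x = 1: f ≡ 0 at y ∈ {0, 4}; g ≡ 0 at y ∈ {2}; common: ∅.
  x = 2: f ≡ 0 at y ∈ {1, 3}; g ≡ 0 at y ∈ {4}; common: ∅.
  x = 3: f ≡ 0 at y ∈ ∅; g ≡ 0 at y ∈ {1}; common: ∅.
  x = 4: f ≡ 0 at y ∈ {2}; g ≡ 0 at y ∈ {3}; common: ∅.
Collecting: common zeros = ∅, so the count is 0.
Comparison with the Bézout bound: 0 ≤ 2 = deg(f)·deg(g), as expected for curves with no common component (the affine F_5-count falls short of the bound because intersections may lie at infinity, over extension fields, or carry multiplicity).


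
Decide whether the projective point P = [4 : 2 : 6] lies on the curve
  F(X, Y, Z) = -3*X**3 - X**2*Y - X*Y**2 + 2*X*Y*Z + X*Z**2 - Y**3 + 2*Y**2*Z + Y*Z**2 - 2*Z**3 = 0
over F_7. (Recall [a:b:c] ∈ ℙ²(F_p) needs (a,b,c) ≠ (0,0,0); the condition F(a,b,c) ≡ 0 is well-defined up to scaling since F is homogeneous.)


F(4,2,6) ≡ 2 (mod 7); P is NOT on the curve.

Evaluate F(4, 2, 6) term-by-term (mod 7).
  -3*X**3 ↦ -3·64·1·1 = -192
  -X**2*Y ↦ -1·16·2·1 = -32
  -X*Y**2 ↦ -1·4·4·1 = -16
  2*X*Y*Z ↦ 2·4·2·6 = 96
  X*Z**2 ↦ 1·4·1·36 = 144
  -Y**3 ↦ -1·1·8·1 = -8
  2*Y**2*Z ↦ 2·1·4·6 = 48
  Y*Z**2 ↦ 1·1·2·36 = 72
  -2*Z**3 ↦ -2·1·1·216 = -432
Sum: F(4, 2, 6) = (-192) + (-32) + (-16) + (96) + (144) + (-8) + (48) + (72) + (-432) = -320.
Reducing mod 7: -320 ≡ 2 (mod 7).
Since F(a, b, c) ≡ 2 ≠ 0 (mod 7), P does NOT lie on the curve.


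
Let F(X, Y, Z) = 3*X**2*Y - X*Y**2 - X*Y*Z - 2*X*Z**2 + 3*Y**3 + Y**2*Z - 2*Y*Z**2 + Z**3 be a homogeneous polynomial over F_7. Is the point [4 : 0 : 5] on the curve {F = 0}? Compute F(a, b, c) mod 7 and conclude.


F(4,0,5) ≡ 2 (mod 7); P is NOT on the curve.

Evaluate F(4, 0, 5) term-by-term (mod 7).
  3*X**2*Y ↦ 3·16·0·1 = 0
  -X*Y**2 ↦ -1·4·0·1 = 0
  -X*Y*Z ↦ -1·4·0·5 = 0
  -2*X*Z**2 ↦ -2·4·1·25 = -200
  3*Y**3 ↦ 3·1·0·1 = 0
  Y**2*Z ↦ 1·1·0·5 = 0
  -2*Y*Z**2 ↦ -2·1·0·25 = 0
  Z**3 ↦ 1·1·1·125 = 125
Sum: F(4, 0, 5) = (0) + (0) + (0) + (-200) + (0) + (0) + (0) + (125) = -75.
Reducing mod 7: -75 ≡ 2 (mod 7).
Since F(a, b, c) ≡ 2 ≠ 0 (mod 7), P does NOT lie on the curve.


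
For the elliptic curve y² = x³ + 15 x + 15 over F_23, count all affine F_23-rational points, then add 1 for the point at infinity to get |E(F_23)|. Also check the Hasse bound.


Affine points = {(1, 10), (1, 13), (3, 8), (3, 15), (4, 1), (4, 22), (5, 10), (5, 13), (7, 7), (7, 16), (8, 7), (8, 16), (11, 4), (11, 19), (14, 5), (14, 18), (15, 2), (15, 21), (16, 2), (16, 21), (17, 10), (17, 13), (19, 11), (19, 12), (20, 9), (20, 14), (21, 0)}; affine count = 27; |E(F_23)| = 28.

Discriminant check: Δ ∝ 4a³ + 27b² = 4·15³ + 27·15² = 4·3375 + 27·225 ≡ 2 (mod 23). Nonzero ⇒ E is nonsingular.
For each x ∈ F_23, compute rhs = x³ + 15·x + 15 mod 23, then count y ∈ F_23 with y² ≡ rhs.
  x = 0: rhs = 15, matching y values: none (0 points).
  x = 1: rhs = 8, matching y values: 10, 13 (2 points).
  x = 2: rhs = 7, matching y values: none (0 points).
  x = 3: rhs = 18, matching y values: 8, 15 (2 points).
  x = 4: rhs = 1, matching y values: 1, 22 (2 points).
  x = 5: rhs = 8, matching y values: 10, 13 (2 points).
  x = 6: rhs = 22, matching y values: none (0 points).
  x = 7: rhs = 3, matching y values: 7, 16 (2 points).
  x = 8: rhs = 3, matching y values: 7, 16 (2 points).
  x = 9: rhs = 5, matching y values: none (0 points).
  x = 10: rhs = 15, matching y values: none (0 points).
  x = 11: rhs = 16, matching y values: 4, 19 (2 points).
  x = 12: rhs = 14, matching y values: none (0 points).
  x = 13: rhs = 15, matching y values: none (0 points).
  x = 14: rhs = 2, matching y values: 5, 18 (2 points).
  x = 15: rhs = 4, matching y values: 2, 21 (2 points).
  x = 16: rhs = 4, matching y values: 2, 21 (2 points).
  x = 17: rhs = 8, matching y values: 10, 13 (2 points).
  x = 18: rhs = 22, matching y values: none (0 points).
  x = 19: rhs = 6, matching y values: 11, 12 (2 points).
  x = 20: rhs = 12, matching y values: 9, 14 (2 points).
  x = 21: rhs = 0, matching y values: 0 (1 points).
  x = 22: rhs = 22, matching y values: none (0 points).
Total affine count: 27.
Full point count |E(F_23)| = 27 + 1 = 28.
Hasse bound: |28 − (23+1)| = |4| = 4 ≤ 2√23 ≈ 9.5917 ✓.


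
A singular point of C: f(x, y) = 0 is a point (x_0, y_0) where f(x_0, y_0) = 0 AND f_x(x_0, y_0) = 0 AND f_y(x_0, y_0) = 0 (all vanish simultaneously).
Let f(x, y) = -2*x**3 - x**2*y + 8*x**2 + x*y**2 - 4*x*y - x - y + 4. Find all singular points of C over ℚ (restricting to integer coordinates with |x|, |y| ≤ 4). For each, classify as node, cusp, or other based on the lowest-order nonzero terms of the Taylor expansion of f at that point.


Singular points: {(1, 3)}; classification: node.

Compute partial derivatives:
  f_x = -6*x**2 - 2*x*y + 16*x + y**2 - 4*y - 1.
  f_y = -x**2 + 2*x*y - 4*x - 1.
Scan x_0 ∈ {−4, ..., 4}. For each x_0, f_y(x_0, y) is a polynomial in y; find its integer roots y ∈ {−4, ..., 4}, then test f_x and f at those candidates.
  x = -4: f_y(-4, y) = -8*y - 1; no integer root y with |y| ≤ 4.
  x = -3: f_y(-3, y) = 2 - 6*y; no integer root y with |y| ≤ 4.
  x = -2: f_y(-2, y) = 3 - 4*y; no integer root y with |y| ≤ 4.
  x = -1: f_y(-1, y) = 2 - 2*y; vanishes at y ∈ {1}. (-1, 1): f_x = -24 ≠ 0.
  x = 0: f_y(0, y) = -1; no integer root y with |y| ≤ 4.
  x = 1: f_y(1, y) = 2*y - 6; vanishes at y ∈ {3}. (1, 3): f_x = 0, f = 0 — SINGULAR.
  x = 2: f_y(2, y) = 4*y - 13; no integer root y with |y| ≤ 4.
  x = 3: f_y(3, y) = 6*y - 22; no integer root y with |y| ≤ 4.
  x = 4: f_y(4, y) = 8*y - 33; no integer root y with |y| ≤ 4.
Only singular point on the grid: (1, 3).
Classify: substitute x = 1 + u, y = 3 + v and expand: f = -2*u**3 - u**2*v - u**2 + u*v**2 + v**2.
No constant or linear terms (consistent with a singular point). Quadratic part: -u**2 + v**2. Cubic part: -2*u**3 - u**2*v + u*v**2.
The quadratic part v**2 - u**2 = (v − u)(v + u) splits into two distinct linear factors, so there are two distinct tangent lines y − 3 = ±(x − 1) — this is a node (ordinary double point).
Classification: node.


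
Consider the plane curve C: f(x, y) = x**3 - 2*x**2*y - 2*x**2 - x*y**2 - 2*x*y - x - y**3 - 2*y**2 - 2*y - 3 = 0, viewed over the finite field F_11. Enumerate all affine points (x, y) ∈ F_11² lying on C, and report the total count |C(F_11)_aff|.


Affine F_11-points: {(1, 3), (2, 3), (3, 2), (5, 3), (6, 2), (7, 4), (7, 10), (8, 2), (8, 8), (10, 5)}; count = 10.

For each of the 121 pairs (x, y) ∈ F_11², evaluate f(x, y) mod 11. Record the zeros.
  x = 0: [0↦8, 1↦3, 2↦10, 3↦1, 4↦3, 5↦10, 6↦5, 7↦4, 8↦1, 9↦1, 10↦9]  zeros at y ∈ ∅
  x = 1: [0↦6, 1↦7, 2↦7, 3↦0, 4↦2, 5↦7, 6↦9, 7↦2, 8↦2, 9↦3, 10↦10]  zeros at y ∈ {3}
  x = 2: [0↦6, 1↦9, 2↦9, 3↦0, 4↦9, 5↦8, 6↦2, 7↦7, 8↦6, 9↦4, 10↦6]  zeros at y ∈ {3}
  x = 3: [0↦3, 1↦4, 2↦0, 3↦7, 4↦8, 5↦8, 6↦1, 7↦3, 8↦8, 9↦10, 10↦3]  zeros at y ∈ {2}
  x = 4: [0↦3, 1↦9, 2↦8, 3↦5, 4↦5, 5↦2, 6↦1, 7↦7, 8↦3, 9↦5, 10↦7]  zeros at y ∈ ∅
  x = 5: [0↦1, 1↦8, 2↦6, 3↦0, 4↦6, 5↦7, 6↦8, 7↦3, 8↦8, 9↦6, 10↦2]  zeros at y ∈ {3}
  x = 6: [0↦3, 1↦7, 2↦0, 3↦9, 4↦6, 5↦7, 6↦6, 7↦8, 8↦7, 9↦8, 10↦5]  zeros at y ∈ {2}
  x = 7: [0↦4, 1↦1, 2↦7, 3↦5, 4↦0, 5↦8, 6↦1, 7↦6, 8↦6, 9↦6, 10↦0]  zeros at y ∈ {4, 10}
  x = 8: [0↦10, 1↦7, 2↦0, 3↦5, 4↦5, 5↦5, 6↦10, 7↦3, 8↦0, 9↦6, 10↦4]  zeros at y ∈ {2, 8}
  x = 9: [0↦5, 1↦9, 2↦7, 3↦4, 4↦5, 5↦4, 6↦6, 7↦5, 8↦6, 9↦3, 10↦1]  zeros at y ∈ ∅
  x = 10: [0↦6, 1↦2, 2↦1, 3↦8, 4↦6, 5↦0, 6↦6, 7↦7, 8↦8, 9↦3, 10↦8]  zeros at y ∈ {5}
Collecting zeros: affine points = {(1, 3), (2, 3), (3, 2), (5, 3), (6, 2), (7, 4), (7, 10), (8, 2), (8, 8), (10, 5)}.
Total count |C(F_11)_aff| = 10.
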